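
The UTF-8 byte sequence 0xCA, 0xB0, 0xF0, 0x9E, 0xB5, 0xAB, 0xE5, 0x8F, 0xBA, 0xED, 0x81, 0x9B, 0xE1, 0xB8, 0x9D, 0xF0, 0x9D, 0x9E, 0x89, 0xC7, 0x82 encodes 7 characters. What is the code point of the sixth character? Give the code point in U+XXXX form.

Offset 0: leading byte 0xCA = 11001010 → 2-byte char #1 = CA B0.
Offset 2: leading byte 0xF0 = 11110000 → 4-byte char #2 = F0 9E B5 AB.
Offset 6: leading byte 0xE5 = 11100101 → 3-byte char #3 = E5 8F BA.
Offset 9: leading byte 0xED = 11101101 → 3-byte char #4 = ED 81 9B.
Offset 12: leading byte 0xE1 = 11100001 → 3-byte char #5 = E1 B8 9D.
Offset 15: leading byte 0xF0 = 11110000 → 4-byte char #6 = F0 9D 9E 89.
Leading byte 0xF0 = 11110000 matches 11110xxx → 4-byte sequence.
Byte 1: 0xF0 = 11110000, payload 000 (3 bits).
Byte 2: 0x9D = 10011101 (10xxxxxx ✓), payload 011101.
Byte 3: 0x9E = 10011110 (10xxxxxx ✓), payload 011110.
Byte 4: 0x89 = 10001001 (10xxxxxx ✓), payload 001001.
Concatenate: 000011101011110001001 = 0x1D789 (21 bits → U+1D789).

U+1D789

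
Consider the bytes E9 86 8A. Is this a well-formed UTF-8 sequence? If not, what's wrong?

valid

Leading byte 0xE9 = 11101001 → 3-byte form.
Continuation bytes 0x86=10000110, 0x8A=10001010 all match 10xxxxxx.
Decoded value 0x918A is ≥ 0x800 (shortest form) and not a surrogate.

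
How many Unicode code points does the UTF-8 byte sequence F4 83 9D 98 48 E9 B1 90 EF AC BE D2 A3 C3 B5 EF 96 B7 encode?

Byte at offset 0: 0xF4 = 11110100 → 4-byte char (#1). Advance 4.
Byte at offset 4: 0x48 = 01001000 → 1-byte char (#2). Advance 1.
Byte at offset 5: 0xE9 = 11101001 → 3-byte char (#3). Advance 3.
Byte at offset 8: 0xEF = 11101111 → 3-byte char (#4). Advance 3.
Byte at offset 11: 0xD2 = 11010010 → 2-byte char (#5). Advance 2.
Byte at offset 13: 0xC3 = 11000011 → 2-byte char (#6). Advance 2.
Byte at offset 15: 0xEF = 11101111 → 3-byte char (#7). Advance 3.
Reached end at offset 18 after 7 code points.

7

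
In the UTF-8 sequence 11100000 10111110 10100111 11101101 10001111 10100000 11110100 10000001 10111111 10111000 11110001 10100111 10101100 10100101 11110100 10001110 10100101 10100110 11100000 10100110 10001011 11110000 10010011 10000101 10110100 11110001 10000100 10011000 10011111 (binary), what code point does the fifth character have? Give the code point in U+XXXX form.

U+10E966

Offset 0: leading byte 0xE0 = 11100000 → 3-byte char #1 = E0 BE A7.
Offset 3: leading byte 0xED = 11101101 → 3-byte char #2 = ED 8F A0.
Offset 6: leading byte 0xF4 = 11110100 → 4-byte char #3 = F4 81 BF B8.
Offset 10: leading byte 0xF1 = 11110001 → 4-byte char #4 = F1 A7 AC A5.
Offset 14: leading byte 0xF4 = 11110100 → 4-byte char #5 = F4 8E A5 A6.
Leading byte 0xF4 = 11110100 matches 11110xxx → 4-byte sequence.
Byte 1: 0xF4 = 11110100, payload 100 (3 bits).
Byte 2: 0x8E = 10001110 (10xxxxxx ✓), payload 001110.
Byte 3: 0xA5 = 10100101 (10xxxxxx ✓), payload 100101.
Byte 4: 0xA6 = 10100110 (10xxxxxx ✓), payload 100110.
Concatenate: 100001110100101100110 = 0x10E966 (21 bits → U+10E966).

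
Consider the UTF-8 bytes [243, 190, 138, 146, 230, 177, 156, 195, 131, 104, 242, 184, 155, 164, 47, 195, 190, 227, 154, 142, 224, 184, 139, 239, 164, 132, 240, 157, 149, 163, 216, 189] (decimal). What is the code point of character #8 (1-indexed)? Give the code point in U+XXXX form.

Offset 0: leading byte 0xF3 = 11110011 → 4-byte char #1 = F3 BE 8A 92.
Offset 4: leading byte 0xE6 = 11100110 → 3-byte char #2 = E6 B1 9C.
Offset 7: leading byte 0xC3 = 11000011 → 2-byte char #3 = C3 83.
Offset 9: leading byte 0x68 = 01101000 → 1-byte char #4 = 68.
Offset 10: leading byte 0xF2 = 11110010 → 4-byte char #5 = F2 B8 9B A4.
Offset 14: leading byte 0x2F = 00101111 → 1-byte char #6 = 2F.
Offset 15: leading byte 0xC3 = 11000011 → 2-byte char #7 = C3 BE.
Offset 17: leading byte 0xE3 = 11100011 → 3-byte char #8 = E3 9A 8E.
Leading byte 0xE3 = 11100011 matches 1110xxxx → 3-byte sequence.
Byte 1: 0xE3 = 11100011, payload 0011 (4 bits).
Byte 2: 0x9A = 10011010 (10xxxxxx ✓), payload 011010.
Byte 3: 0x8E = 10001110 (10xxxxxx ✓), payload 001110.
Concatenate: 0011011010001110 = 0x368E (16 bits → U+368E).

U+368E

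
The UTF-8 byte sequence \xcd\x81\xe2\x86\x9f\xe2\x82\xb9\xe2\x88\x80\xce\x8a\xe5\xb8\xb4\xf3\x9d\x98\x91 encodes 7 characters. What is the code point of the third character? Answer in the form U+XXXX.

U+20B9

Offset 0: leading byte 0xCD = 11001101 → 2-byte char #1 = CD 81.
Offset 2: leading byte 0xE2 = 11100010 → 3-byte char #2 = E2 86 9F.
Offset 5: leading byte 0xE2 = 11100010 → 3-byte char #3 = E2 82 B9.
Leading byte 0xE2 = 11100010 matches 1110xxxx → 3-byte sequence.
Byte 1: 0xE2 = 11100010, payload 0010 (4 bits).
Byte 2: 0x82 = 10000010 (10xxxxxx ✓), payload 000010.
Byte 3: 0xB9 = 10111001 (10xxxxxx ✓), payload 111001.
Concatenate: 0010000010111001 = 0x20B9 (16 bits → U+20B9).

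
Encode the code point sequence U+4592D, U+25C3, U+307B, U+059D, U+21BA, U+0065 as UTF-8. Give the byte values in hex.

F1 85 A4 AD E2 97 83 E3 81 BB D6 9D E2 86 BA 65

U+4592D: 4-byte form → F1 85 A4 AD.
U+25C3: 3-byte form → E2 97 83.
U+307B: 3-byte form → E3 81 BB.
U+059D: 2-byte form → D6 9D.
U+21BA: 3-byte form → E2 86 BA.
U+0065: 1-byte form → 65.
Concatenated (16 bytes): F1 85 A4 AD E2 97 83 E3 81 BB D6 9D E2 86 BA 65.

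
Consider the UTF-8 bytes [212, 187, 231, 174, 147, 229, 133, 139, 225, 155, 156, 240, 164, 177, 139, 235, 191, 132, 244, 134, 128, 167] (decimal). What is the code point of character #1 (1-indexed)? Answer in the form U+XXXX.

Offset 0: leading byte 0xD4 = 11010100 → 2-byte char #1 = D4 BB.
Leading byte 0xD4 = 11010100 matches 110xxxxx → 2-byte sequence.
Byte 1: 0xD4 = 11010100, payload 10100 (5 bits).
Byte 2: 0xBB = 10111011 (10xxxxxx ✓), payload 111011.
Concatenate: 10100111011 = 0x53B (11 bits → U+053B).

U+053B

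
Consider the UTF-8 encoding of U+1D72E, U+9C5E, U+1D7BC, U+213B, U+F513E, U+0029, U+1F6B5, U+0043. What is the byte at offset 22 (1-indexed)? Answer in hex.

1-indexed offset 22 is 0-indexed offset 21.
U+1D72E → 4-byte form F0 9D 9C AE at offsets 0–3.
U+9C5E → 3-byte form E9 B1 9E at offsets 4–6.
U+1D7BC → 4-byte form F0 9D 9E BC at offsets 7–10.
U+213B → 3-byte form E2 84 BB at offsets 11–13.
U+F513E → 4-byte form F3 B5 84 BE at offsets 14–17.
U+0029 → 1-byte form 29 at offsets 18–18.
U+1F6B5 → 4-byte form F0 9F 9A B5 at offsets 19–22.
Offset 21 falls in char 7's range; it's byte 3 of F0 9F 9A B5 = 0x9A.

0x9A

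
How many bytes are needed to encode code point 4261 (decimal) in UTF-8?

3

U+10A5 = 0x10A5. UTF-8 uses 1 byte below 0x80, 2 below 0x800, 3 below 0x10000, 4 up to 0x10FFFF. 0x10A5 is in U+0800–U+FFFF → 3 bytes.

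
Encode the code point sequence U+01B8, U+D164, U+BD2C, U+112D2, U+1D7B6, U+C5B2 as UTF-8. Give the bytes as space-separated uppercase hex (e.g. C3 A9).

C6 B8 ED 85 A4 EB B4 AC F0 91 8B 92 F0 9D 9E B6 EC 96 B2

U+01B8: 2-byte form → C6 B8.
U+D164: 3-byte form → ED 85 A4.
U+BD2C: 3-byte form → EB B4 AC.
U+112D2: 4-byte form → F0 91 8B 92.
U+1D7B6: 4-byte form → F0 9D 9E B6.
U+C5B2: 3-byte form → EC 96 B2.
Concatenated (19 bytes): C6 B8 ED 85 A4 EB B4 AC F0 91 8B 92 F0 9D 9E B6 EC 96 B2.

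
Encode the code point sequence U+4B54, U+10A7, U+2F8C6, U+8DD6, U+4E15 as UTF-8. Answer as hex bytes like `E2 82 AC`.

U+4B54: 3-byte form → E4 AD 94.
U+10A7: 3-byte form → E1 82 A7.
U+2F8C6: 4-byte form → F0 AF A3 86.
U+8DD6: 3-byte form → E8 B7 96.
U+4E15: 3-byte form → E4 B8 95.
Concatenated (16 bytes): E4 AD 94 E1 82 A7 F0 AF A3 86 E8 B7 96 E4 B8 95.

E4 AD 94 E1 82 A7 F0 AF A3 86 E8 B7 96 E4 B8 95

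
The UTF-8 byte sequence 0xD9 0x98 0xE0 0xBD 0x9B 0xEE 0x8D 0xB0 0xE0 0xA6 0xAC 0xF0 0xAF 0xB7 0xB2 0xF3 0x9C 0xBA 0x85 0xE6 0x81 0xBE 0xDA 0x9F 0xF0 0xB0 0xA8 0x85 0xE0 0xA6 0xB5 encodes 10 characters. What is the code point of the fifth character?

U+2FDF2

Offset 0: leading byte 0xD9 = 11011001 → 2-byte char #1 = D9 98.
Offset 2: leading byte 0xE0 = 11100000 → 3-byte char #2 = E0 BD 9B.
Offset 5: leading byte 0xEE = 11101110 → 3-byte char #3 = EE 8D B0.
Offset 8: leading byte 0xE0 = 11100000 → 3-byte char #4 = E0 A6 AC.
Offset 11: leading byte 0xF0 = 11110000 → 4-byte char #5 = F0 AF B7 B2.
Leading byte 0xF0 = 11110000 matches 11110xxx → 4-byte sequence.
Byte 1: 0xF0 = 11110000, payload 000 (3 bits).
Byte 2: 0xAF = 10101111 (10xxxxxx ✓), payload 101111.
Byte 3: 0xB7 = 10110111 (10xxxxxx ✓), payload 110111.
Byte 4: 0xB2 = 10110010 (10xxxxxx ✓), payload 110010.
Concatenate: 000101111110111110010 = 0x2FDF2 (21 bits → U+2FDF2).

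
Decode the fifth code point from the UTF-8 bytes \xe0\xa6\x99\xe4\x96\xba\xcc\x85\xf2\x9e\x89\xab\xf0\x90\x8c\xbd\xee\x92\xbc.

U+1033D

Offset 0: leading byte 0xE0 = 11100000 → 3-byte char #1 = E0 A6 99.
Offset 3: leading byte 0xE4 = 11100100 → 3-byte char #2 = E4 96 BA.
Offset 6: leading byte 0xCC = 11001100 → 2-byte char #3 = CC 85.
Offset 8: leading byte 0xF2 = 11110010 → 4-byte char #4 = F2 9E 89 AB.
Offset 12: leading byte 0xF0 = 11110000 → 4-byte char #5 = F0 90 8C BD.
Leading byte 0xF0 = 11110000 matches 11110xxx → 4-byte sequence.
Byte 1: 0xF0 = 11110000, payload 000 (3 bits).
Byte 2: 0x90 = 10010000 (10xxxxxx ✓), payload 010000.
Byte 3: 0x8C = 10001100 (10xxxxxx ✓), payload 001100.
Byte 4: 0xBD = 10111101 (10xxxxxx ✓), payload 111101.
Concatenate: 000010000001100111101 = 0x1033D (21 bits → U+1033D).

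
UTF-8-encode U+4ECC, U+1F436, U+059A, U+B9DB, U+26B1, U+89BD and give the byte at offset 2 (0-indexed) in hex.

0x8C

U+4ECC → 3-byte form E4 BB 8C at offsets 0–2.
Offset 2 falls in char 1's range; it's byte 3 of E4 BB 8C = 0x8C.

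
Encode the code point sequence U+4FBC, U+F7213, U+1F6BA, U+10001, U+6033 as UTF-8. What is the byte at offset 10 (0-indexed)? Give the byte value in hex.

U+4FBC → 3-byte form E4 BE BC at offsets 0–2.
U+F7213 → 4-byte form F3 B7 88 93 at offsets 3–6.
U+1F6BA → 4-byte form F0 9F 9A BA at offsets 7–10.
Offset 10 falls in char 3's range; it's byte 4 of F0 9F 9A BA = 0xBA.

0xBA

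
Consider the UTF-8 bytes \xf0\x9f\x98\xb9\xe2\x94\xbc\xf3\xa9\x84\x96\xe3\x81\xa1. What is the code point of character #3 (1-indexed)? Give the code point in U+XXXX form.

U+E9116

Offset 0: leading byte 0xF0 = 11110000 → 4-byte char #1 = F0 9F 98 B9.
Offset 4: leading byte 0xE2 = 11100010 → 3-byte char #2 = E2 94 BC.
Offset 7: leading byte 0xF3 = 11110011 → 4-byte char #3 = F3 A9 84 96.
Leading byte 0xF3 = 11110011 matches 11110xxx → 4-byte sequence.
Byte 1: 0xF3 = 11110011, payload 011 (3 bits).
Byte 2: 0xA9 = 10101001 (10xxxxxx ✓), payload 101001.
Byte 3: 0x84 = 10000100 (10xxxxxx ✓), payload 000100.
Byte 4: 0x96 = 10010110 (10xxxxxx ✓), payload 010110.
Concatenate: 011101001000100010110 = 0xE9116 (21 bits → U+E9116).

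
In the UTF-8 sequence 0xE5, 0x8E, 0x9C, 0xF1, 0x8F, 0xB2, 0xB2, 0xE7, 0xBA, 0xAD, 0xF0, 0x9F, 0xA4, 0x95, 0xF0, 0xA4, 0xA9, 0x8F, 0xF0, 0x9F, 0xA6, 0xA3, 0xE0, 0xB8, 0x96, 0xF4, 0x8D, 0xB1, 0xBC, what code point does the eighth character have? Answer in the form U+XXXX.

Offset 0: leading byte 0xE5 = 11100101 → 3-byte char #1 = E5 8E 9C.
Offset 3: leading byte 0xF1 = 11110001 → 4-byte char #2 = F1 8F B2 B2.
Offset 7: leading byte 0xE7 = 11100111 → 3-byte char #3 = E7 BA AD.
Offset 10: leading byte 0xF0 = 11110000 → 4-byte char #4 = F0 9F A4 95.
Offset 14: leading byte 0xF0 = 11110000 → 4-byte char #5 = F0 A4 A9 8F.
Offset 18: leading byte 0xF0 = 11110000 → 4-byte char #6 = F0 9F A6 A3.
Offset 22: leading byte 0xE0 = 11100000 → 3-byte char #7 = E0 B8 96.
Offset 25: leading byte 0xF4 = 11110100 → 4-byte char #8 = F4 8D B1 BC.
Leading byte 0xF4 = 11110100 matches 11110xxx → 4-byte sequence.
Byte 1: 0xF4 = 11110100, payload 100 (3 bits).
Byte 2: 0x8D = 10001101 (10xxxxxx ✓), payload 001101.
Byte 3: 0xB1 = 10110001 (10xxxxxx ✓), payload 110001.
Byte 4: 0xBC = 10111100 (10xxxxxx ✓), payload 111100.
Concatenate: 100001101110001111100 = 0x10DC7C (21 bits → U+10DC7C).

U+10DC7C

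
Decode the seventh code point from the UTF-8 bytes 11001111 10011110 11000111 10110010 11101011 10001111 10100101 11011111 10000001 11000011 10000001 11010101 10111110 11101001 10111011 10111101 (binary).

Offset 0: leading byte 0xCF = 11001111 → 2-byte char #1 = CF 9E.
Offset 2: leading byte 0xC7 = 11000111 → 2-byte char #2 = C7 B2.
Offset 4: leading byte 0xEB = 11101011 → 3-byte char #3 = EB 8F A5.
Offset 7: leading byte 0xDF = 11011111 → 2-byte char #4 = DF 81.
Offset 9: leading byte 0xC3 = 11000011 → 2-byte char #5 = C3 81.
Offset 11: leading byte 0xD5 = 11010101 → 2-byte char #6 = D5 BE.
Offset 13: leading byte 0xE9 = 11101001 → 3-byte char #7 = E9 BB BD.
Leading byte 0xE9 = 11101001 matches 1110xxxx → 3-byte sequence.
Byte 1: 0xE9 = 11101001, payload 1001 (4 bits).
Byte 2: 0xBB = 10111011 (10xxxxxx ✓), payload 111011.
Byte 3: 0xBD = 10111101 (10xxxxxx ✓), payload 111101.
Concatenate: 1001111011111101 = 0x9EFD (16 bits → U+9EFD).

U+9EFD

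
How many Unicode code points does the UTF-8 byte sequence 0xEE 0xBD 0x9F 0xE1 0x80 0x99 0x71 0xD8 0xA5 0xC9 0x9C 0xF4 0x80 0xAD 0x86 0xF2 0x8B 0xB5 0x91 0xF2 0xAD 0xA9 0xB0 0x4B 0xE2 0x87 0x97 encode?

10

Byte at offset 0: 0xEE = 11101110 → 3-byte char (#1). Advance 3.
Byte at offset 3: 0xE1 = 11100001 → 3-byte char (#2). Advance 3.
Byte at offset 6: 0x71 = 01110001 → 1-byte char (#3). Advance 1.
Byte at offset 7: 0xD8 = 11011000 → 2-byte char (#4). Advance 2.
Byte at offset 9: 0xC9 = 11001001 → 2-byte char (#5). Advance 2.
Byte at offset 11: 0xF4 = 11110100 → 4-byte char (#6). Advance 4.
Byte at offset 15: 0xF2 = 11110010 → 4-byte char (#7). Advance 4.
Byte at offset 19: 0xF2 = 11110010 → 4-byte char (#8). Advance 4.
Byte at offset 23: 0x4B = 01001011 → 1-byte char (#9). Advance 1.
Byte at offset 24: 0xE2 = 11100010 → 3-byte char (#10). Advance 3.
Reached end at offset 27 after 10 code points.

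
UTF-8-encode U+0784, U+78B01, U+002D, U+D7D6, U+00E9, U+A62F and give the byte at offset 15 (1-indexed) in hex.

0xAF

1-indexed offset 15 is 0-indexed offset 14.
U+0784 → 2-byte form DE 84 at offsets 0–1.
U+78B01 → 4-byte form F1 B8 AC 81 at offsets 2–5.
U+002D → 1-byte form 2D at offsets 6–6.
U+D7D6 → 3-byte form ED 9F 96 at offsets 7–9.
U+00E9 → 2-byte form C3 A9 at offsets 10–11.
U+A62F → 3-byte form EA 98 AF at offsets 12–14.
Offset 14 falls in char 6's range; it's byte 3 of EA 98 AF = 0xAF.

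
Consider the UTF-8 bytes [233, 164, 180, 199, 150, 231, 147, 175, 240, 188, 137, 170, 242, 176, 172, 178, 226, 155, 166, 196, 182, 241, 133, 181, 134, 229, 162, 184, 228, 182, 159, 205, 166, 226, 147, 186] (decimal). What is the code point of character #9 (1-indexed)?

Offset 0: leading byte 0xE9 = 11101001 → 3-byte char #1 = E9 A4 B4.
Offset 3: leading byte 0xC7 = 11000111 → 2-byte char #2 = C7 96.
Offset 5: leading byte 0xE7 = 11100111 → 3-byte char #3 = E7 93 AF.
Offset 8: leading byte 0xF0 = 11110000 → 4-byte char #4 = F0 BC 89 AA.
Offset 12: leading byte 0xF2 = 11110010 → 4-byte char #5 = F2 B0 AC B2.
Offset 16: leading byte 0xE2 = 11100010 → 3-byte char #6 = E2 9B A6.
Offset 19: leading byte 0xC4 = 11000100 → 2-byte char #7 = C4 B6.
Offset 21: leading byte 0xF1 = 11110001 → 4-byte char #8 = F1 85 B5 86.
Offset 25: leading byte 0xE5 = 11100101 → 3-byte char #9 = E5 A2 B8.
Leading byte 0xE5 = 11100101 matches 1110xxxx → 3-byte sequence.
Byte 1: 0xE5 = 11100101, payload 0101 (4 bits).
Byte 2: 0xA2 = 10100010 (10xxxxxx ✓), payload 100010.
Byte 3: 0xB8 = 10111000 (10xxxxxx ✓), payload 111000.
Concatenate: 0101100010111000 = 0x58B8 (16 bits → U+58B8).

U+58B8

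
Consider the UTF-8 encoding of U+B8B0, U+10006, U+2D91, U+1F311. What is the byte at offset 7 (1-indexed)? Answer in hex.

0x86

1-indexed offset 7 is 0-indexed offset 6.
U+B8B0 → 3-byte form EB A2 B0 at offsets 0–2.
U+10006 → 4-byte form F0 90 80 86 at offsets 3–6.
Offset 6 falls in char 2's range; it's byte 4 of F0 90 80 86 = 0x86.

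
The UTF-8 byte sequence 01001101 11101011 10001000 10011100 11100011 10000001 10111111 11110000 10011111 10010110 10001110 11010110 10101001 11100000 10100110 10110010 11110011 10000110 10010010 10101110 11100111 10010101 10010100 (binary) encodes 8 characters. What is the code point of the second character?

Offset 0: leading byte 0x4D = 01001101 → 1-byte char #1 = 4D.
Offset 1: leading byte 0xEB = 11101011 → 3-byte char #2 = EB 88 9C.
Leading byte 0xEB = 11101011 matches 1110xxxx → 3-byte sequence.
Byte 1: 0xEB = 11101011, payload 1011 (4 bits).
Byte 2: 0x88 = 10001000 (10xxxxxx ✓), payload 001000.
Byte 3: 0x9C = 10011100 (10xxxxxx ✓), payload 011100.
Concatenate: 1011001000011100 = 0xB21C (16 bits → U+B21C).

U+B21C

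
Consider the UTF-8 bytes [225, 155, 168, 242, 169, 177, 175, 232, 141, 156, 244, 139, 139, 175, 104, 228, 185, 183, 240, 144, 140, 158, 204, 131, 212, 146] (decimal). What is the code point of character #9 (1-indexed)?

U+0512

Offset 0: leading byte 0xE1 = 11100001 → 3-byte char #1 = E1 9B A8.
Offset 3: leading byte 0xF2 = 11110010 → 4-byte char #2 = F2 A9 B1 AF.
Offset 7: leading byte 0xE8 = 11101000 → 3-byte char #3 = E8 8D 9C.
Offset 10: leading byte 0xF4 = 11110100 → 4-byte char #4 = F4 8B 8B AF.
Offset 14: leading byte 0x68 = 01101000 → 1-byte char #5 = 68.
Offset 15: leading byte 0xE4 = 11100100 → 3-byte char #6 = E4 B9 B7.
Offset 18: leading byte 0xF0 = 11110000 → 4-byte char #7 = F0 90 8C 9E.
Offset 22: leading byte 0xCC = 11001100 → 2-byte char #8 = CC 83.
Offset 24: leading byte 0xD4 = 11010100 → 2-byte char #9 = D4 92.
Leading byte 0xD4 = 11010100 matches 110xxxxx → 2-byte sequence.
Byte 1: 0xD4 = 11010100, payload 10100 (5 bits).
Byte 2: 0x92 = 10010010 (10xxxxxx ✓), payload 010010.
Concatenate: 10100010010 = 0x512 (11 bits → U+0512).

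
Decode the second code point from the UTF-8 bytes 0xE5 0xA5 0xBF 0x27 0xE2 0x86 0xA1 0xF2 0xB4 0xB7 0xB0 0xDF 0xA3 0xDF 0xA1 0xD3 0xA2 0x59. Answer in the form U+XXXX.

U+0027

Offset 0: leading byte 0xE5 = 11100101 → 3-byte char #1 = E5 A5 BF.
Offset 3: leading byte 0x27 = 00100111 → 1-byte char #2 = 27.
Leading byte 0x27 = 00100111 matches 0xxxxxxx → 1-byte sequence.
Byte 1: 0x27 = 00100111, payload 0100111 (7 bits).
Concatenate: 0100111 = 0x27 (7 bits → U+0027).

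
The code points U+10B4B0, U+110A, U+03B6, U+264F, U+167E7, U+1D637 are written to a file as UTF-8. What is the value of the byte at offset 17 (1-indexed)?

1-indexed offset 17 is 0-indexed offset 16.
U+10B4B0 → 4-byte form F4 8B 92 B0 at offsets 0–3.
U+110A → 3-byte form E1 84 8A at offsets 4–6.
U+03B6 → 2-byte form CE B6 at offsets 7–8.
U+264F → 3-byte form E2 99 8F at offsets 9–11.
U+167E7 → 4-byte form F0 96 9F A7 at offsets 12–15.
U+1D637 → 4-byte form F0 9D 98 B7 at offsets 16–19.
Offset 16 falls in char 6's range; it's byte 1 of F0 9D 98 B7 = 0xF0.

0xF0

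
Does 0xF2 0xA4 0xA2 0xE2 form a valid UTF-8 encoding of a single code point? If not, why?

invalid (non-continuation byte where continuation expected)

Leading byte 0xF2 = 11110010 → 4-byte form.
Byte 4 is 0xE2 = 11100010, which is not 10xxxxxx — expected a continuation byte.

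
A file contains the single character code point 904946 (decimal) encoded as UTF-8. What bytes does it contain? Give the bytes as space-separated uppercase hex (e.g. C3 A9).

U+DCEF2 = 0xDCEF2 = 904946 decimal. In range U+10000–U+10FFFF → 4-byte form: 11110xxx 10xxxxxx 10xxxxxx 10xxxxxx.
Binary (21 bits): 011011100111011110010.
Split 3+6+6+6: 011 | 011100 | 111011 | 110010.
Byte 1: 11110011 = 0xF3.
Byte 2: 10011100 = 0x9C.
Byte 3: 10111011 = 0xBB.
Byte 4: 10110010 = 0xB2.

F3 9C BB B2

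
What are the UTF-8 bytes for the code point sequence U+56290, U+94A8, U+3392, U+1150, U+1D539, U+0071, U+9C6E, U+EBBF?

U+56290: 4-byte form → F1 96 8A 90.
U+94A8: 3-byte form → E9 92 A8.
U+3392: 3-byte form → E3 8E 92.
U+1150: 3-byte form → E1 85 90.
U+1D539: 4-byte form → F0 9D 94 B9.
U+0071: 1-byte form → 71.
U+9C6E: 3-byte form → E9 B1 AE.
U+EBBF: 3-byte form → EE AE BF.
Concatenated (24 bytes): F1 96 8A 90 E9 92 A8 E3 8E 92 E1 85 90 F0 9D 94 B9 71 E9 B1 AE EE AE BF.

F1 96 8A 90 E9 92 A8 E3 8E 92 E1 85 90 F0 9D 94 B9 71 E9 B1 AE EE AE BF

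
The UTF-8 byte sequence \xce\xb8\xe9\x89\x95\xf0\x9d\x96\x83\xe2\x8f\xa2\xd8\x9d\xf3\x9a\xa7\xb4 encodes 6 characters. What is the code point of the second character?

Offset 0: leading byte 0xCE = 11001110 → 2-byte char #1 = CE B8.
Offset 2: leading byte 0xE9 = 11101001 → 3-byte char #2 = E9 89 95.
Leading byte 0xE9 = 11101001 matches 1110xxxx → 3-byte sequence.
Byte 1: 0xE9 = 11101001, payload 1001 (4 bits).
Byte 2: 0x89 = 10001001 (10xxxxxx ✓), payload 001001.
Byte 3: 0x95 = 10010101 (10xxxxxx ✓), payload 010101.
Concatenate: 1001001001010101 = 0x9255 (16 bits → U+9255).

U+9255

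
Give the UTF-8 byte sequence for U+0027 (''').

27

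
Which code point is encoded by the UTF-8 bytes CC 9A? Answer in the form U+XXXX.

U+031A

Leading byte 0xCC = 11001100 matches 110xxxxx → 2-byte sequence.
Byte 1: 0xCC = 11001100, payload 01100 (5 bits).
Byte 2: 0x9A = 10011010 (10xxxxxx ✓), payload 011010.
Concatenate: 01100011010 = 0x31A (11 bits → U+031A).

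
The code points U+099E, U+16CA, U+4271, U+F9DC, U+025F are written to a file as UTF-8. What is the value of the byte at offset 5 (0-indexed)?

0x8A

U+099E → 3-byte form E0 A6 9E at offsets 0–2.
U+16CA → 3-byte form E1 9B 8A at offsets 3–5.
Offset 5 falls in char 2's range; it's byte 3 of E1 9B 8A = 0x8A.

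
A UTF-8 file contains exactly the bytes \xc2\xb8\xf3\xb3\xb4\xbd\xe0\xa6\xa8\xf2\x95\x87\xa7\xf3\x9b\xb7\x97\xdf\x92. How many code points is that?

6

Byte at offset 0: 0xC2 = 11000010 → 2-byte char (#1). Advance 2.
Byte at offset 2: 0xF3 = 11110011 → 4-byte char (#2). Advance 4.
Byte at offset 6: 0xE0 = 11100000 → 3-byte char (#3). Advance 3.
Byte at offset 9: 0xF2 = 11110010 → 4-byte char (#4). Advance 4.
Byte at offset 13: 0xF3 = 11110011 → 4-byte char (#5). Advance 4.
Byte at offset 17: 0xDF = 11011111 → 2-byte char (#6). Advance 2.
Reached end at offset 19 after 6 code points.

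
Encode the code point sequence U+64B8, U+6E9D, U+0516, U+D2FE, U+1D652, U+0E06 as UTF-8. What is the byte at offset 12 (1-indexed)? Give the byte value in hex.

1-indexed offset 12 is 0-indexed offset 11.
U+64B8 → 3-byte form E6 92 B8 at offsets 0–2.
U+6E9D → 3-byte form E6 BA 9D at offsets 3–5.
U+0516 → 2-byte form D4 96 at offsets 6–7.
U+D2FE → 3-byte form ED 8B BE at offsets 8–10.
U+1D652 → 4-byte form F0 9D 99 92 at offsets 11–14.
Offset 11 falls in char 5's range; it's byte 1 of F0 9D 99 92 = 0xF0.

0xF0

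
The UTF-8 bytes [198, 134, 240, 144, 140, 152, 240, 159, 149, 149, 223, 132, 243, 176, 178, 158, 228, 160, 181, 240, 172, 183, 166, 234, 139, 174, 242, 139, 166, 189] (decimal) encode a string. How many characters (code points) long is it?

9

Byte at offset 0: 0xC6 = 11000110 → 2-byte char (#1). Advance 2.
Byte at offset 2: 0xF0 = 11110000 → 4-byte char (#2). Advance 4.
Byte at offset 6: 0xF0 = 11110000 → 4-byte char (#3). Advance 4.
Byte at offset 10: 0xDF = 11011111 → 2-byte char (#4). Advance 2.
Byte at offset 12: 0xF3 = 11110011 → 4-byte char (#5). Advance 4.
Byte at offset 16: 0xE4 = 11100100 → 3-byte char (#6). Advance 3.
Byte at offset 19: 0xF0 = 11110000 → 4-byte char (#7). Advance 4.
Byte at offset 23: 0xEA = 11101010 → 3-byte char (#8). Advance 3.
Byte at offset 26: 0xF2 = 11110010 → 4-byte char (#9). Advance 4.
Reached end at offset 30 after 9 code points.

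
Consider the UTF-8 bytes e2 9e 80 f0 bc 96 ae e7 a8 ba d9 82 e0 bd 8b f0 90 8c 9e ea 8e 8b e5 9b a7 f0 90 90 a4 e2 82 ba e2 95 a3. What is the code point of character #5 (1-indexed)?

U+0F4B

Offset 0: leading byte 0xE2 = 11100010 → 3-byte char #1 = E2 9E 80.
Offset 3: leading byte 0xF0 = 11110000 → 4-byte char #2 = F0 BC 96 AE.
Offset 7: leading byte 0xE7 = 11100111 → 3-byte char #3 = E7 A8 BA.
Offset 10: leading byte 0xD9 = 11011001 → 2-byte char #4 = D9 82.
Offset 12: leading byte 0xE0 = 11100000 → 3-byte char #5 = E0 BD 8B.
Leading byte 0xE0 = 11100000 matches 1110xxxx → 3-byte sequence.
Byte 1: 0xE0 = 11100000, payload 0000 (4 bits).
Byte 2: 0xBD = 10111101 (10xxxxxx ✓), payload 111101.
Byte 3: 0x8B = 10001011 (10xxxxxx ✓), payload 001011.
Concatenate: 0000111101001011 = 0xF4B (16 bits → U+0F4B).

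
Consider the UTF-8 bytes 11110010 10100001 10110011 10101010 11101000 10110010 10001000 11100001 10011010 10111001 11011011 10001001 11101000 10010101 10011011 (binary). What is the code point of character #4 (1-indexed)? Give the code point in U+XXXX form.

Offset 0: leading byte 0xF2 = 11110010 → 4-byte char #1 = F2 A1 B3 AA.
Offset 4: leading byte 0xE8 = 11101000 → 3-byte char #2 = E8 B2 88.
Offset 7: leading byte 0xE1 = 11100001 → 3-byte char #3 = E1 9A B9.
Offset 10: leading byte 0xDB = 11011011 → 2-byte char #4 = DB 89.
Leading byte 0xDB = 11011011 matches 110xxxxx → 2-byte sequence.
Byte 1: 0xDB = 11011011, payload 11011 (5 bits).
Byte 2: 0x89 = 10001001 (10xxxxxx ✓), payload 001001.
Concatenate: 11011001001 = 0x6C9 (11 bits → U+06C9).

U+06C9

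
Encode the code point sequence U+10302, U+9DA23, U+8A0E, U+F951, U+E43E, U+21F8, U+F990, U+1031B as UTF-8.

U+10302: 4-byte form → F0 90 8C 82.
U+9DA23: 4-byte form → F2 9D A8 A3.
U+8A0E: 3-byte form → E8 A8 8E.
U+F951: 3-byte form → EF A5 91.
U+E43E: 3-byte form → EE 90 BE.
U+21F8: 3-byte form → E2 87 B8.
U+F990: 3-byte form → EF A6 90.
U+1031B: 4-byte form → F0 90 8C 9B.
Concatenated (27 bytes): F0 90 8C 82 F2 9D A8 A3 E8 A8 8E EF A5 91 EE 90 BE E2 87 B8 EF A6 90 F0 90 8C 9B.

F0 90 8C 82 F2 9D A8 A3 E8 A8 8E EF A5 91 EE 90 BE E2 87 B8 EF A6 90 F0 90 8C 9B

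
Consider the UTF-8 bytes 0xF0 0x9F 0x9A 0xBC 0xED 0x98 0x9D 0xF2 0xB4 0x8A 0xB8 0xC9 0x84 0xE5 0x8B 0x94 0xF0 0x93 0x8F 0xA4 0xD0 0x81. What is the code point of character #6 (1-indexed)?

Offset 0: leading byte 0xF0 = 11110000 → 4-byte char #1 = F0 9F 9A BC.
Offset 4: leading byte 0xED = 11101101 → 3-byte char #2 = ED 98 9D.
Offset 7: leading byte 0xF2 = 11110010 → 4-byte char #3 = F2 B4 8A B8.
Offset 11: leading byte 0xC9 = 11001001 → 2-byte char #4 = C9 84.
Offset 13: leading byte 0xE5 = 11100101 → 3-byte char #5 = E5 8B 94.
Offset 16: leading byte 0xF0 = 11110000 → 4-byte char #6 = F0 93 8F A4.
Leading byte 0xF0 = 11110000 matches 11110xxx → 4-byte sequence.
Byte 1: 0xF0 = 11110000, payload 000 (3 bits).
Byte 2: 0x93 = 10010011 (10xxxxxx ✓), payload 010011.
Byte 3: 0x8F = 10001111 (10xxxxxx ✓), payload 001111.
Byte 4: 0xA4 = 10100100 (10xxxxxx ✓), payload 100100.
Concatenate: 000010011001111100100 = 0x133E4 (21 bits → U+133E4).

U+133E4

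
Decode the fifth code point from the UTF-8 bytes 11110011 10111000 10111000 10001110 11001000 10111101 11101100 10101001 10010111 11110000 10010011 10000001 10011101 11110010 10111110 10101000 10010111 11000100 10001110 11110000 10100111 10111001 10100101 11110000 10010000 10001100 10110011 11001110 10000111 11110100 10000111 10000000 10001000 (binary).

Offset 0: leading byte 0xF3 = 11110011 → 4-byte char #1 = F3 B8 B8 8E.
Offset 4: leading byte 0xC8 = 11001000 → 2-byte char #2 = C8 BD.
Offset 6: leading byte 0xEC = 11101100 → 3-byte char #3 = EC A9 97.
Offset 9: leading byte 0xF0 = 11110000 → 4-byte char #4 = F0 93 81 9D.
Offset 13: leading byte 0xF2 = 11110010 → 4-byte char #5 = F2 BE A8 97.
Leading byte 0xF2 = 11110010 matches 11110xxx → 4-byte sequence.
Byte 1: 0xF2 = 11110010, payload 010 (3 bits).
Byte 2: 0xBE = 10111110 (10xxxxxx ✓), payload 111110.
Byte 3: 0xA8 = 10101000 (10xxxxxx ✓), payload 101000.
Byte 4: 0x97 = 10010111 (10xxxxxx ✓), payload 010111.
Concatenate: 010111110101000010111 = 0xBEA17 (21 bits → U+BEA17).

U+BEA17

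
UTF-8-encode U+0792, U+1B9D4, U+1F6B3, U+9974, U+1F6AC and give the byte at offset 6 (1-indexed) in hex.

1-indexed offset 6 is 0-indexed offset 5.
U+0792 → 2-byte form DE 92 at offsets 0–1.
U+1B9D4 → 4-byte form F0 9B A7 94 at offsets 2–5.
Offset 5 falls in char 2's range; it's byte 4 of F0 9B A7 94 = 0x94.

0x94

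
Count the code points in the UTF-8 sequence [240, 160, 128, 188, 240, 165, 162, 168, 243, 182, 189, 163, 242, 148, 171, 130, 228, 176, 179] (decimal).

5

Byte at offset 0: 0xF0 = 11110000 → 4-byte char (#1). Advance 4.
Byte at offset 4: 0xF0 = 11110000 → 4-byte char (#2). Advance 4.
Byte at offset 8: 0xF3 = 11110011 → 4-byte char (#3). Advance 4.
Byte at offset 12: 0xF2 = 11110010 → 4-byte char (#4). Advance 4.
Byte at offset 16: 0xE4 = 11100100 → 3-byte char (#5). Advance 3.
Reached end at offset 19 after 5 code points.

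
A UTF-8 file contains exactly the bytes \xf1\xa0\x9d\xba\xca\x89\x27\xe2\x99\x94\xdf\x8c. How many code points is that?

5

Byte at offset 0: 0xF1 = 11110001 → 4-byte char (#1). Advance 4.
Byte at offset 4: 0xCA = 11001010 → 2-byte char (#2). Advance 2.
Byte at offset 6: 0x27 = 00100111 → 1-byte char (#3). Advance 1.
Byte at offset 7: 0xE2 = 11100010 → 3-byte char (#4). Advance 3.
Byte at offset 10: 0xDF = 11011111 → 2-byte char (#5). Advance 2.
Reached end at offset 12 after 5 code points.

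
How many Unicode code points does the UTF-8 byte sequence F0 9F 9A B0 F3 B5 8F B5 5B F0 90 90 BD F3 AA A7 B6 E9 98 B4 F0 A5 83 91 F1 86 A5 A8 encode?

Byte at offset 0: 0xF0 = 11110000 → 4-byte char (#1). Advance 4.
Byte at offset 4: 0xF3 = 11110011 → 4-byte char (#2). Advance 4.
Byte at offset 8: 0x5B = 01011011 → 1-byte char (#3). Advance 1.
Byte at offset 9: 0xF0 = 11110000 → 4-byte char (#4). Advance 4.
Byte at offset 13: 0xF3 = 11110011 → 4-byte char (#5). Advance 4.
Byte at offset 17: 0xE9 = 11101001 → 3-byte char (#6). Advance 3.
Byte at offset 20: 0xF0 = 11110000 → 4-byte char (#7). Advance 4.
Byte at offset 24: 0xF1 = 11110001 → 4-byte char (#8). Advance 4.
Reached end at offset 28 after 8 code points.

8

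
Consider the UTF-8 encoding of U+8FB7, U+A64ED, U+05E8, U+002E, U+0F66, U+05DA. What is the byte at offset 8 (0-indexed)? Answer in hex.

U+8FB7 → 3-byte form E8 BE B7 at offsets 0–2.
U+A64ED → 4-byte form F2 A6 93 AD at offsets 3–6.
U+05E8 → 2-byte form D7 A8 at offsets 7–8.
Offset 8 falls in char 3's range; it's byte 2 of D7 A8 = 0xA8.

0xA8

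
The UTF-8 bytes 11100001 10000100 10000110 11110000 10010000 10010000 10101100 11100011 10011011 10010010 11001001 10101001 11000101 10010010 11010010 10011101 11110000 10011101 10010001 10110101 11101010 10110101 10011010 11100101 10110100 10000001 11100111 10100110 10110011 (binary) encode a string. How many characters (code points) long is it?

Byte at offset 0: 0xE1 = 11100001 → 3-byte char (#1). Advance 3.
Byte at offset 3: 0xF0 = 11110000 → 4-byte char (#2). Advance 4.
Byte at offset 7: 0xE3 = 11100011 → 3-byte char (#3). Advance 3.
Byte at offset 10: 0xC9 = 11001001 → 2-byte char (#4). Advance 2.
Byte at offset 12: 0xC5 = 11000101 → 2-byte char (#5). Advance 2.
Byte at offset 14: 0xD2 = 11010010 → 2-byte char (#6). Advance 2.
Byte at offset 16: 0xF0 = 11110000 → 4-byte char (#7). Advance 4.
Byte at offset 20: 0xEA = 11101010 → 3-byte char (#8). Advance 3.
Byte at offset 23: 0xE5 = 11100101 → 3-byte char (#9). Advance 3.
Byte at offset 26: 0xE7 = 11100111 → 3-byte char (#10). Advance 3.
Reached end at offset 29 after 10 code points.

10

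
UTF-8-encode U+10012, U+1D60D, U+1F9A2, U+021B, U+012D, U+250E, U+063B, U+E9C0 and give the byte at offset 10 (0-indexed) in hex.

0xA6

U+10012 → 4-byte form F0 90 80 92 at offsets 0–3.
U+1D60D → 4-byte form F0 9D 98 8D at offsets 4–7.
U+1F9A2 → 4-byte form F0 9F A6 A2 at offsets 8–11.
Offset 10 falls in char 3's range; it's byte 3 of F0 9F A6 A2 = 0xA6.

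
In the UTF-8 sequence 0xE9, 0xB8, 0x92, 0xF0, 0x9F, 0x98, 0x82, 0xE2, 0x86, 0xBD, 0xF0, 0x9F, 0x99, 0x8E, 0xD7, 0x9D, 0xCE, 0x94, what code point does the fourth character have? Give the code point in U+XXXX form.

Offset 0: leading byte 0xE9 = 11101001 → 3-byte char #1 = E9 B8 92.
Offset 3: leading byte 0xF0 = 11110000 → 4-byte char #2 = F0 9F 98 82.
Offset 7: leading byte 0xE2 = 11100010 → 3-byte char #3 = E2 86 BD.
Offset 10: leading byte 0xF0 = 11110000 → 4-byte char #4 = F0 9F 99 8E.
Leading byte 0xF0 = 11110000 matches 11110xxx → 4-byte sequence.
Byte 1: 0xF0 = 11110000, payload 000 (3 bits).
Byte 2: 0x9F = 10011111 (10xxxxxx ✓), payload 011111.
Byte 3: 0x99 = 10011001 (10xxxxxx ✓), payload 011001.
Byte 4: 0x8E = 10001110 (10xxxxxx ✓), payload 001110.
Concatenate: 000011111011001001110 = 0x1F64E (21 bits → U+1F64E).

U+1F64E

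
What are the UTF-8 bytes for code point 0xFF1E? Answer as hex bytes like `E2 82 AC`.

EF BC 9E

U+FF1E = 0xFF1E = 65310 decimal. In range U+0800–U+FFFF → 3-byte form: 1110xxxx 10xxxxxx 10xxxxxx.
Binary (16 bits): 1111111100011110.
Split 4+6+6: 1111 | 111100 | 011110.
Byte 1: 11101111 = 0xEF.
Byte 2: 10111100 = 0xBC.
Byte 3: 10011110 = 0x9E.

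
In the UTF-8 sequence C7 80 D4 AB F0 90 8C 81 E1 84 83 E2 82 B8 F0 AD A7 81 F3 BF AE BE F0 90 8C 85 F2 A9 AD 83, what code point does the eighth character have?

U+10305

Offset 0: leading byte 0xC7 = 11000111 → 2-byte char #1 = C7 80.
Offset 2: leading byte 0xD4 = 11010100 → 2-byte char #2 = D4 AB.
Offset 4: leading byte 0xF0 = 11110000 → 4-byte char #3 = F0 90 8C 81.
Offset 8: leading byte 0xE1 = 11100001 → 3-byte char #4 = E1 84 83.
Offset 11: leading byte 0xE2 = 11100010 → 3-byte char #5 = E2 82 B8.
Offset 14: leading byte 0xF0 = 11110000 → 4-byte char #6 = F0 AD A7 81.
Offset 18: leading byte 0xF3 = 11110011 → 4-byte char #7 = F3 BF AE BE.
Offset 22: leading byte 0xF0 = 11110000 → 4-byte char #8 = F0 90 8C 85.
Leading byte 0xF0 = 11110000 matches 11110xxx → 4-byte sequence.
Byte 1: 0xF0 = 11110000, payload 000 (3 bits).
Byte 2: 0x90 = 10010000 (10xxxxxx ✓), payload 010000.
Byte 3: 0x8C = 10001100 (10xxxxxx ✓), payload 001100.
Byte 4: 0x85 = 10000101 (10xxxxxx ✓), payload 000101.
Concatenate: 000010000001100000101 = 0x10305 (21 bits → U+10305).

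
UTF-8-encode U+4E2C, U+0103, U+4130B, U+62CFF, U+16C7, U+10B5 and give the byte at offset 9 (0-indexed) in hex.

0xF1

U+4E2C → 3-byte form E4 B8 AC at offsets 0–2.
U+0103 → 2-byte form C4 83 at offsets 3–4.
U+4130B → 4-byte form F1 81 8C 8B at offsets 5–8.
U+62CFF → 4-byte form F1 A2 B3 BF at offsets 9–12.
Offset 9 falls in char 4's range; it's byte 1 of F1 A2 B3 BF = 0xF1.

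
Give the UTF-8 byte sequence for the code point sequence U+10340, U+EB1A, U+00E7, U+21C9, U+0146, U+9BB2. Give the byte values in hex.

F0 90 8D 80 EE AC 9A C3 A7 E2 87 89 C5 86 E9 AE B2

U+10340: 4-byte form → F0 90 8D 80.
U+EB1A: 3-byte form → EE AC 9A.
U+00E7: 2-byte form → C3 A7.
U+21C9: 3-byte form → E2 87 89.
U+0146: 2-byte form → C5 86.
U+9BB2: 3-byte form → E9 AE B2.
Concatenated (17 bytes): F0 90 8D 80 EE AC 9A C3 A7 E2 87 89 C5 86 E9 AE B2.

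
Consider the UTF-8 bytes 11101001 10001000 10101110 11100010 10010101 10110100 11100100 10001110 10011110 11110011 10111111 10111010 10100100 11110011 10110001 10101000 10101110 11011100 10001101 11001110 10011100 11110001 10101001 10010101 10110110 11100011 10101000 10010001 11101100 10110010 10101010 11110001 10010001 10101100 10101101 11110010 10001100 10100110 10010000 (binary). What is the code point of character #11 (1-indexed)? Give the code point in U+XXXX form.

Offset 0: leading byte 0xE9 = 11101001 → 3-byte char #1 = E9 88 AE.
Offset 3: leading byte 0xE2 = 11100010 → 3-byte char #2 = E2 95 B4.
Offset 6: leading byte 0xE4 = 11100100 → 3-byte char #3 = E4 8E 9E.
Offset 9: leading byte 0xF3 = 11110011 → 4-byte char #4 = F3 BF BA A4.
Offset 13: leading byte 0xF3 = 11110011 → 4-byte char #5 = F3 B1 A8 AE.
Offset 17: leading byte 0xDC = 11011100 → 2-byte char #6 = DC 8D.
Offset 19: leading byte 0xCE = 11001110 → 2-byte char #7 = CE 9C.
Offset 21: leading byte 0xF1 = 11110001 → 4-byte char #8 = F1 A9 95 B6.
Offset 25: leading byte 0xE3 = 11100011 → 3-byte char #9 = E3 A8 91.
Offset 28: leading byte 0xEC = 11101100 → 3-byte char #10 = EC B2 AA.
Offset 31: leading byte 0xF1 = 11110001 → 4-byte char #11 = F1 91 AC AD.
Leading byte 0xF1 = 11110001 matches 11110xxx → 4-byte sequence.
Byte 1: 0xF1 = 11110001, payload 001 (3 bits).
Byte 2: 0x91 = 10010001 (10xxxxxx ✓), payload 010001.
Byte 3: 0xAC = 10101100 (10xxxxxx ✓), payload 101100.
Byte 4: 0xAD = 10101101 (10xxxxxx ✓), payload 101101.
Concatenate: 001010001101100101101 = 0x51B2D (21 bits → U+51B2D).

U+51B2D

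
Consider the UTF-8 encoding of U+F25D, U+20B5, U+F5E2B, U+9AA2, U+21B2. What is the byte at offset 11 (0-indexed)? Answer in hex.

U+F25D → 3-byte form EF 89 9D at offsets 0–2.
U+20B5 → 3-byte form E2 82 B5 at offsets 3–5.
U+F5E2B → 4-byte form F3 B5 B8 AB at offsets 6–9.
U+9AA2 → 3-byte form E9 AA A2 at offsets 10–12.
Offset 11 falls in char 4's range; it's byte 2 of E9 AA A2 = 0xAA.

0xAA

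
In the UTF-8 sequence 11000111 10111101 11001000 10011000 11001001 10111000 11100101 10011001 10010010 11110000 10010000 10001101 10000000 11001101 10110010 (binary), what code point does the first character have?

Offset 0: leading byte 0xC7 = 11000111 → 2-byte char #1 = C7 BD.
Leading byte 0xC7 = 11000111 matches 110xxxxx → 2-byte sequence.
Byte 1: 0xC7 = 11000111, payload 00111 (5 bits).
Byte 2: 0xBD = 10111101 (10xxxxxx ✓), payload 111101.
Concatenate: 00111111101 = 0x1FD (11 bits → U+01FD).

U+01FD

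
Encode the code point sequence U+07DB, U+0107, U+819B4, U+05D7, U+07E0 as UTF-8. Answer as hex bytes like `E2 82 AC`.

U+07DB: 2-byte form → DF 9B.
U+0107: 2-byte form → C4 87.
U+819B4: 4-byte form → F2 81 A6 B4.
U+05D7: 2-byte form → D7 97.
U+07E0: 2-byte form → DF A0.
Concatenated (12 bytes): DF 9B C4 87 F2 81 A6 B4 D7 97 DF A0.

DF 9B C4 87 F2 81 A6 B4 D7 97 DF A0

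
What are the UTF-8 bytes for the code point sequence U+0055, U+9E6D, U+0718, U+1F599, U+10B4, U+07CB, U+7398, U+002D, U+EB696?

U+0055: 1-byte form → 55.
U+9E6D: 3-byte form → E9 B9 AD.
U+0718: 2-byte form → DC 98.
U+1F599: 4-byte form → F0 9F 96 99.
U+10B4: 3-byte form → E1 82 B4.
U+07CB: 2-byte form → DF 8B.
U+7398: 3-byte form → E7 8E 98.
U+002D: 1-byte form → 2D.
U+EB696: 4-byte form → F3 AB 9A 96.
Concatenated (23 bytes): 55 E9 B9 AD DC 98 F0 9F 96 99 E1 82 B4 DF 8B E7 8E 98 2D F3 AB 9A 96.

55 E9 B9 AD DC 98 F0 9F 96 99 E1 82 B4 DF 8B E7 8E 98 2D F3 AB 9A 96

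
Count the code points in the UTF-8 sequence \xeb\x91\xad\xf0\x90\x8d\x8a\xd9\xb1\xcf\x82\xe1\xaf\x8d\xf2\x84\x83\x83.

Byte at offset 0: 0xEB = 11101011 → 3-byte char (#1). Advance 3.
Byte at offset 3: 0xF0 = 11110000 → 4-byte char (#2). Advance 4.
Byte at offset 7: 0xD9 = 11011001 → 2-byte char (#3). Advance 2.
Byte at offset 9: 0xCF = 11001111 → 2-byte char (#4). Advance 2.
Byte at offset 11: 0xE1 = 11100001 → 3-byte char (#5). Advance 3.
Byte at offset 14: 0xF2 = 11110010 → 4-byte char (#6). Advance 4.
Reached end at offset 18 after 6 code points.

6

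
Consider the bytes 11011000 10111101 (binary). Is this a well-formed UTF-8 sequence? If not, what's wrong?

Leading byte 0xD8 = 11011000 → 2-byte form.
Continuation bytes 0xBD=10111101 all match 10xxxxxx.
Decoded value 0x63D is ≥ 0x80 (shortest form) and not a surrogate.

valid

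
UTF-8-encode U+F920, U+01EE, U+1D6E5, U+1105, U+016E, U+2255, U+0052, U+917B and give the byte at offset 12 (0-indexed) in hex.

0xC5

U+F920 → 3-byte form EF A4 A0 at offsets 0–2.
U+01EE → 2-byte form C7 AE at offsets 3–4.
U+1D6E5 → 4-byte form F0 9D 9B A5 at offsets 5–8.
U+1105 → 3-byte form E1 84 85 at offsets 9–11.
U+016E → 2-byte form C5 AE at offsets 12–13.
Offset 12 falls in char 5's range; it's byte 1 of C5 AE = 0xC5.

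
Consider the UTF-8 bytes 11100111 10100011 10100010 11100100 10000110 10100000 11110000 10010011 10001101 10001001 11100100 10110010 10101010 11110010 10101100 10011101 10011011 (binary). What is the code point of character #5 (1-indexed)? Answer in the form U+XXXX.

Offset 0: leading byte 0xE7 = 11100111 → 3-byte char #1 = E7 A3 A2.
Offset 3: leading byte 0xE4 = 11100100 → 3-byte char #2 = E4 86 A0.
Offset 6: leading byte 0xF0 = 11110000 → 4-byte char #3 = F0 93 8D 89.
Offset 10: leading byte 0xE4 = 11100100 → 3-byte char #4 = E4 B2 AA.
Offset 13: leading byte 0xF2 = 11110010 → 4-byte char #5 = F2 AC 9D 9B.
Leading byte 0xF2 = 11110010 matches 11110xxx → 4-byte sequence.
Byte 1: 0xF2 = 11110010, payload 010 (3 bits).
Byte 2: 0xAC = 10101100 (10xxxxxx ✓), payload 101100.
Byte 3: 0x9D = 10011101 (10xxxxxx ✓), payload 011101.
Byte 4: 0x9B = 10011011 (10xxxxxx ✓), payload 011011.
Concatenate: 010101100011101011011 = 0xAC75B (21 bits → U+AC75B).

U+AC75B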